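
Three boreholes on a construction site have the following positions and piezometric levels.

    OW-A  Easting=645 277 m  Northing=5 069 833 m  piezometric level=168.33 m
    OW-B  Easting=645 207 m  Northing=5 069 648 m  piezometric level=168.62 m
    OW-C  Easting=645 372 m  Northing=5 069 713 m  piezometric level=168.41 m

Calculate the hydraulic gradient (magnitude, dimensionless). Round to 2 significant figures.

0.0015

With h = a·x + b·y + c and OW-A as origin, the differences give:
  (-70)·a + (-185)·b = +0.29
  95·a + (-120)·b = +0.08
Eliminate b (×(-120) and ×(-185), subtract): 25975·a = -20.000 → a = ∂h/∂x = -0.0007700
Back-substitute: b = ∂h/∂y = -0.001276.
|∇h| = √(-0.0007700² + -0.001276²) = 0.00149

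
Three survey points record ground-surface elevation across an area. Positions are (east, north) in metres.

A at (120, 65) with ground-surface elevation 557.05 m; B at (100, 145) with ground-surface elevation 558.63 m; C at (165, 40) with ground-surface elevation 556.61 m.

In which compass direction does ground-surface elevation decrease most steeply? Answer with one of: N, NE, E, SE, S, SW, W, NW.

S

With z = a·x + b·y + c and A as origin, the differences give:
  (-20)·a + 80·b = +1.58
  45·a + (-25)·b = -0.44
Eliminate b (×(-25) and ×80, subtract): -3100·a = -4.300 → a = ∂z/∂x = +0.001387
Back-substitute: b = ∂z/∂y = +0.02010.
Steepest decrease is along −∇f = (-0.001387 E, -0.02010 N) → south.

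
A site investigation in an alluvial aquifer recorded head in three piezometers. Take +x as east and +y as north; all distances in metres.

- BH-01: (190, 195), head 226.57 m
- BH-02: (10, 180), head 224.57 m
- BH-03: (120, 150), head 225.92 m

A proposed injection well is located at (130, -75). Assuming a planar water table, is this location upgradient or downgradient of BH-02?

upgradient

With h = a·x + b·y + c and BH-01 as origin, the differences give:
  (-180)·a + (-15)·b = -2.00
  (-70)·a + (-45)·b = -0.65
Eliminate b (×(-45) and ×(-15), subtract): 7050·a = 80.250 → a = ∂h/∂x = +0.01138
Back-substitute: b = ∂h/∂y = -0.003262.
Head at (130, -75) = 226.57 + (+0.01138)·(-60) + (-0.003262)·(-270) = 226.77 m.
That is higher than the 224.57 m at BH-02, so the point is upgradient.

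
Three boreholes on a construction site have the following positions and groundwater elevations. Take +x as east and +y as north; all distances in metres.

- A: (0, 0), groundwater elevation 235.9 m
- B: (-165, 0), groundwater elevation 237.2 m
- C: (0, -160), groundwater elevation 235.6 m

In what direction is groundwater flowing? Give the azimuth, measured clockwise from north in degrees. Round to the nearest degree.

∂h/∂x = (237.2 − 235.9) / (-165 − 0) = -0.007879
∂h/∂y = (235.6 − 235.9) / (-160 − 0) = +0.001875
Flow direction (−∇h) has components (+0.007879 E, -0.001875 N).
Azimuth = atan2(E, N) = atan2(+0.007879, -0.001875) = 103.4° ≈ 103°.

103°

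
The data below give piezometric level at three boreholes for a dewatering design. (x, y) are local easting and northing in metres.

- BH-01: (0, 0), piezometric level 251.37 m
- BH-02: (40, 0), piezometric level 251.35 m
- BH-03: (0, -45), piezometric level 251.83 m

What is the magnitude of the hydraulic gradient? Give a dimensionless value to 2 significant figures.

0.010

∂h/∂x = (251.35 − 251.37) / (40 − 0) = -0.0005000
∂h/∂y = (251.83 − 251.37) / (-45 − 0) = -0.01022
|∇h| = √(-0.0005000² + -0.01022²) = 0.01023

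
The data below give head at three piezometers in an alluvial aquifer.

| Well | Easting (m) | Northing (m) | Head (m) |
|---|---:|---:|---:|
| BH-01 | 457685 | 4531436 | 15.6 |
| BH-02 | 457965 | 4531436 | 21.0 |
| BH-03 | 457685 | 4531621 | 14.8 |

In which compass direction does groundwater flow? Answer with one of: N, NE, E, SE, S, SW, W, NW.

∂h/∂x = (21.0 − 15.6) / (457965 − 457685) = +0.01929
∂h/∂y = (14.8 − 15.6) / (4531621 − 4531436) = -0.004324
Flow = −∇h = (-0.01929 east, +0.004324 north), which points west.

W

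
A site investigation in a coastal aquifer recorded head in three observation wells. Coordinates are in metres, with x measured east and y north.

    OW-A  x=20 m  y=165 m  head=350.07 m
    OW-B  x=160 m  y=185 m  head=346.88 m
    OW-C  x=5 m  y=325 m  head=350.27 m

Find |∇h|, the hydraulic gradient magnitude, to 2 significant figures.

Differences from OW-A: to OW-B (Δx, Δy, Δh) = (140, 20, -3.19); to OW-C = (-15, 160, +0.20).
Determinant of the coordinate differences = 140·160 − (-15)·20 = 22700.
∂h/∂x = [(-3.19)·160 − (+0.20)·20] / 22700 = -0.02266
∂h/∂y = [140·(+0.20) − (-15)·(-3.19)] / 22700 = -0.0008744
|∇h| = √(-0.02266² + -0.0008744²) = 0.02268

0.023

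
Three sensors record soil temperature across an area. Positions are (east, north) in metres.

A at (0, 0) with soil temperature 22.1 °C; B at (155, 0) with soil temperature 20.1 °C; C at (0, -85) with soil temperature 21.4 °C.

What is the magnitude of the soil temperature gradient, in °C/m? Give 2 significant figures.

∂T/∂x = (20.1 − 22.1) / (155 − 0) = -0.01290
∂T/∂y = (21.4 − 22.1) / (-85 − 0) = +0.008235
|∇f| = √(-0.01290² + 0.008235²) = 0.0153 °C/m

0.015 °C/m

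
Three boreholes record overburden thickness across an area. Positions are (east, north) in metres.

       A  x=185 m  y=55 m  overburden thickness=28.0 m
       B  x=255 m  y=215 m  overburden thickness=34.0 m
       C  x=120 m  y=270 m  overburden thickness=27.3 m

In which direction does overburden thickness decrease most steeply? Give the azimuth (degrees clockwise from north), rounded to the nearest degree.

256°

Differences from A: to B (Δx, Δy, Δh) = (70, 160, +6.0); to C = (-65, 215, -0.7).
Determinant of the coordinate differences = 70·215 − (-65)·160 = 25450.
∂d/∂x = [(+6.0)·215 − (-0.7)·160] / 25450 = +0.05509
∂d/∂y = [70·(-0.7) − (-65)·(+6.0)] / 25450 = +0.01340
Steepest decrease is along −∇f: components (-0.05509 E, -0.01340 N).
Azimuth = atan2(-0.05509, -0.01340) = 256.3° ≈ 256°.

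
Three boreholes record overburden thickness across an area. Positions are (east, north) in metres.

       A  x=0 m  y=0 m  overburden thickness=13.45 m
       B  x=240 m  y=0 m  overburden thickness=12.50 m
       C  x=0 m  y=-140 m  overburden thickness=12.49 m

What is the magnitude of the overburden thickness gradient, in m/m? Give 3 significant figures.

0.00792 m/m

∂d/∂x = (12.50 − 13.45) / (240 − 0) = -0.003958
∂d/∂y = (12.49 − 13.45) / (-140 − 0) = +0.006857
|∇f| = √(-0.003958² + 0.006857²) = 0.007917 m/m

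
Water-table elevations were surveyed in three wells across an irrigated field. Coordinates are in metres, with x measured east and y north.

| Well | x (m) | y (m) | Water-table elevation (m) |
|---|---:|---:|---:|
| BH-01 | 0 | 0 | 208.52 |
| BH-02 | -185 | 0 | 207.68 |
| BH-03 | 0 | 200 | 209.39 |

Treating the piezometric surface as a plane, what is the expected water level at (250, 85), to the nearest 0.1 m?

∂h/∂x = (207.68 − 208.52) / (-185 − 0) = +0.004541
∂h/∂y = (209.39 − 208.52) / (200 − 0) = +0.004350
h(250, 85) = 208.52 + (+0.004541)·(250) + (+0.004350)·(85) = 208.52 +1.135 +0.370 = 210.025 m.

210.0 m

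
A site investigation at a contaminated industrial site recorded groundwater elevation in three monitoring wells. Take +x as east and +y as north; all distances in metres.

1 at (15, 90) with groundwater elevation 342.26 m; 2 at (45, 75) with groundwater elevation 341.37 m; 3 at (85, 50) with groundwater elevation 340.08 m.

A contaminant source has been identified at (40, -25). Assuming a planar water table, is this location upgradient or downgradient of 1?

Taking 1 as reference: 2−1 = (30, -15, -0.89); 3−1 = (70, -40, -2.18).
Determinant of the coordinate differences = 30·(-40) − 70·(-15) = -150.
∂h/∂x = [(-0.89)·(-40) − (-2.18)·(-15)] / -150 = -0.01933
∂h/∂y = [30·(-2.18) − 70·(-0.89)] / -150 = +0.02067
Head at (40, -25) = 342.26 + (-0.01933)·(25) + (+0.02067)·(-115) = 339.40 m.
That is lower than the 342.26 m at 1, so the point is downgradient.

downgradient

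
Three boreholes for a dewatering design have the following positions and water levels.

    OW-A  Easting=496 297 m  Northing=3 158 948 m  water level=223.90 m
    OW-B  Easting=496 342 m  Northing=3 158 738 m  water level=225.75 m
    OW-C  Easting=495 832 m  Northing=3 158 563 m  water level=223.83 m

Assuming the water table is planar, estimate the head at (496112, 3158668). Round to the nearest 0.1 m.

Differences from OW-A: to OW-B (Δx, Δy, Δh) = (45, -210, +1.85); to OW-C = (-465, -385, -0.07).
Solve a·Δx + b·Δy = Δh: det = 45·(-385) − (-465)·(-210) = -114975.
∂h/∂x = [(+1.85)·(-385) − (-0.07)·(-210)] / -114975 = +0.006323
∂h/∂y = [45·(-0.07) − (-465)·(+1.85)] / -114975 = -0.007455
h(496112, 3158668) = 223.90 + (+0.006323)·(-185) + (-0.007455)·(-280) = 223.90 -1.170 +2.087 = 224.818 m.

224.8 m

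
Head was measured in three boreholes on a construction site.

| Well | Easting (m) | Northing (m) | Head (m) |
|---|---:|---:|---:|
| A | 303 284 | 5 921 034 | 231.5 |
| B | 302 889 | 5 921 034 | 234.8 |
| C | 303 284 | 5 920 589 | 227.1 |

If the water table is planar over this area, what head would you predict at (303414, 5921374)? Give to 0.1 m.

233.8 m

∂h/∂x = (234.8 − 231.5) / (302889 − 303284) = -0.008354
∂h/∂y = (227.1 − 231.5) / (5920589 − 5921034) = +0.009888
h(303414, 5921374) = 231.5 + (-0.008354)·(130) + (+0.009888)·(340) = 231.5 -1.086 +3.362 = 233.776 m.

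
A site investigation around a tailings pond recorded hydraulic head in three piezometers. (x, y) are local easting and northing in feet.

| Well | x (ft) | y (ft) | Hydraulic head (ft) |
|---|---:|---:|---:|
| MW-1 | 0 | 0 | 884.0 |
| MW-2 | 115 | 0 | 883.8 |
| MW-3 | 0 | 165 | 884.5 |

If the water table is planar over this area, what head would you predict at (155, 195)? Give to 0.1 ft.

884.3 ft

∂h/∂x = (883.8 − 884.0) / (115 − 0) = -0.001739
∂h/∂y = (884.5 − 884.0) / (165 − 0) = +0.003030
h(155, 195) = 884.0 + (-0.001739)·(155) + (+0.003030)·(195) = 884.0 -0.270 +0.591 = 884.321 ft.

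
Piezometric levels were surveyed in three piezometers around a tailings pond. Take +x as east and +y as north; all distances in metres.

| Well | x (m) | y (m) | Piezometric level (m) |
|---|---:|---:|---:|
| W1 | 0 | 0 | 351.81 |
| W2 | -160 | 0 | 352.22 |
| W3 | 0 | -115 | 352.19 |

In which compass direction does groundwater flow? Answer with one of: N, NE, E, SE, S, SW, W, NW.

NE

∂h/∂x = (352.22 − 351.81) / (-160 − 0) = -0.002563
∂h/∂y = (352.19 − 351.81) / (-115 − 0) = -0.003304
Flow = −∇h = (+0.002563 east, +0.003304 north), which points northeast.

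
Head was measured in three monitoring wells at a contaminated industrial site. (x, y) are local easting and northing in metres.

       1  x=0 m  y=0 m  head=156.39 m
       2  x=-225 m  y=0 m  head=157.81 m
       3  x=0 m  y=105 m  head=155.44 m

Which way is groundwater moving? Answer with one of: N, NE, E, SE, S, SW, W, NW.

NE

∂h/∂x = (157.81 − 156.39) / (-225 − 0) = -0.006311
∂h/∂y = (155.44 − 156.39) / (105 − 0) = -0.009048
Flow = −∇h = (+0.006311 east, +0.009048 north), which points northeast.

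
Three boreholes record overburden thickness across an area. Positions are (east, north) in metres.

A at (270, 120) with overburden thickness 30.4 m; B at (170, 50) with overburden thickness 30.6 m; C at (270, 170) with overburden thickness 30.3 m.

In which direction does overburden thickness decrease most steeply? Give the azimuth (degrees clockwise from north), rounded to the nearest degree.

017°

Taking A as reference: B−A = (-100, -70, +0.2); C−A = (0, 50, -0.1).
Solve a·Δx + b·Δy = Δd: det = (-100)·50 − 0·(-70) = -5000.
∂d/∂x = [(+0.2)·50 − (-0.1)·(-70)] / -5000 = -0.0006000
∂d/∂y = [(-100)·(-0.1) − 0·(+0.2)] / -5000 = -0.002000
Steepest decrease is along −∇f: components (+0.0006000 E, +0.002000 N).
Azimuth = atan2(+0.0006000, +0.002000) = 16.7° ≈ 017°.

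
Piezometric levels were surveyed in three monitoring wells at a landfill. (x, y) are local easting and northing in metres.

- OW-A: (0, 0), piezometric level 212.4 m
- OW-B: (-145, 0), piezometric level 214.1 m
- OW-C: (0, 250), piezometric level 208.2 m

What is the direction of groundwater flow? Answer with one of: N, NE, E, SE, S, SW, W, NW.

∂h/∂x = (214.1 − 212.4) / (-145 − 0) = -0.01172
∂h/∂y = (208.2 − 212.4) / (250 − 0) = -0.01680
Flow = −∇h = (+0.01172 east, +0.01680 north), which points northeast.

NE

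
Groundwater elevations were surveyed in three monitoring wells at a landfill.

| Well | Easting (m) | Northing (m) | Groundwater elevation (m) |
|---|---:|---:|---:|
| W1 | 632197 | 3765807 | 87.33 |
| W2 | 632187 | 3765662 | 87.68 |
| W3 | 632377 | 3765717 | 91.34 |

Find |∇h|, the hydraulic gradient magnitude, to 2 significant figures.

0.021

Differences from W1: to W2 (Δx, Δy, Δh) = (-10, -145, +0.35); to W3 = (180, -90, +4.01).
Solve a·Δx + b·Δy = Δh: det = (-10)·(-90) − 180·(-145) = 27000.
∂h/∂x = [(+0.35)·(-90) − (+4.01)·(-145)] / 27000 = +0.02037
∂h/∂y = [(-10)·(+4.01) − 180·(+0.35)] / 27000 = -0.003819
|∇h| = √(0.02037² + -0.003819²) = 0.02072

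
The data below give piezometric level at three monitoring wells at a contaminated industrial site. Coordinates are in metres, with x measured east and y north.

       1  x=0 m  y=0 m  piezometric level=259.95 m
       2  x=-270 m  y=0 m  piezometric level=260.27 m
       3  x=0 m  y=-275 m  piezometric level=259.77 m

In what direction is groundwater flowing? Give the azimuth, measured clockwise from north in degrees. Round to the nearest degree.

119°

∂h/∂x = (260.27 − 259.95) / (-270 − 0) = -0.001185
∂h/∂y = (259.77 − 259.95) / (-275 − 0) = +0.0006545
Flow direction (−∇h) has components (+0.001185 E, -0.0006545 N).
Azimuth = atan2(E, N) = atan2(+0.001185, -0.0006545) = 118.9° ≈ 119°.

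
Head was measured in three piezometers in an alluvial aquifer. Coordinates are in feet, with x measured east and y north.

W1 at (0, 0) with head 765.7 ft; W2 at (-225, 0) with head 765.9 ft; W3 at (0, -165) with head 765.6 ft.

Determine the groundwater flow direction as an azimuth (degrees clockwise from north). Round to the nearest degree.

124°

∂h/∂x = (765.9 − 765.7) / (-225 − 0) = -0.0008889
∂h/∂y = (765.6 − 765.7) / (-165 − 0) = +0.0006061
Flow direction (−∇h) has components (+0.0008889 E, -0.0006061 N).
Azimuth = atan2(E, N) = atan2(+0.0008889, -0.0006061) = 124.3° ≈ 124°.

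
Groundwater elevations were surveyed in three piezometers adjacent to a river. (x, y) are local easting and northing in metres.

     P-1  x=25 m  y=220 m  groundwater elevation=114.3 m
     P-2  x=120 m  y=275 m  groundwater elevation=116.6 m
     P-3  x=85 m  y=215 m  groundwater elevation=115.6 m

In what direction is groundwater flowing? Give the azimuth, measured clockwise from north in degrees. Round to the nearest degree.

Taking P-1 as reference: P-2−P-1 = (95, 55, +2.3); P-3−P-1 = (60, -5, +1.3).
Solve a·Δx + b·Δy = Δh: det = 95·(-5) − 60·55 = -3775.
∂h/∂x = [(+2.3)·(-5) − (+1.3)·55] / -3775 = +0.02199
∂h/∂y = [95·(+1.3) − 60·(+2.3)] / -3775 = +0.003841
Flow direction (−∇h) has components (-0.02199 E, -0.003841 N).
Azimuth = atan2(E, N) = atan2(-0.02199, -0.003841) = 260.1° ≈ 260°.

260°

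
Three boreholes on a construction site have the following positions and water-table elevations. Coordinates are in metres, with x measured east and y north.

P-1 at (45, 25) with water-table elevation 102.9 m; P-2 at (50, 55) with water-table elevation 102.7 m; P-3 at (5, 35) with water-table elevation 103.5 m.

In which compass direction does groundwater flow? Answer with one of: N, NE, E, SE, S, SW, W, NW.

E

Taking P-1 as reference: P-2−P-1 = (5, 30, -0.2); P-3−P-1 = (-40, 10, +0.6).
Solve a·Δx + b·Δy = Δh: det = 5·10 − (-40)·30 = 1250.
∂h/∂x = [(-0.2)·10 − (+0.6)·30] / 1250 = -0.01600
∂h/∂y = [5·(+0.6) − (-40)·(-0.2)] / 1250 = -0.004000
Flow = −∇h = (+0.01600 east, +0.004000 north), which points east.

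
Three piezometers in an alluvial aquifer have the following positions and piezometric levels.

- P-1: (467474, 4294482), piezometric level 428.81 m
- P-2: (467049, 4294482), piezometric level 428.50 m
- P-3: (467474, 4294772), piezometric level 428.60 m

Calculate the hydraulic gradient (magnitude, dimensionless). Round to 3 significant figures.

0.00103

∂h/∂x = (428.50 − 428.81) / (467049 − 467474) = +0.0007294
∂h/∂y = (428.60 − 428.81) / (4294772 − 4294482) = -0.0007241
|∇h| = √(0.0007294² + -0.0007241²) = 0.001028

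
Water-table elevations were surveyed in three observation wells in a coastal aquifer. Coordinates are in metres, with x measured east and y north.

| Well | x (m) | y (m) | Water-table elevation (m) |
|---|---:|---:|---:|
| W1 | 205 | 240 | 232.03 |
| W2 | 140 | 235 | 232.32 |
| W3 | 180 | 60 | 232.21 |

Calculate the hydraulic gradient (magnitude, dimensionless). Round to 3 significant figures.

0.00445

Differences from W1: to W2 (Δx, Δy, Δh) = (-65, -5, +0.29); to W3 = (-25, -180, +0.18).
Solve a·Δx + b·Δy = Δh: det = (-65)·(-180) − (-25)·(-5) = 11575.
∂h/∂x = [(+0.29)·(-180) − (+0.18)·(-5)] / 11575 = -0.004432
∂h/∂y = [(-65)·(+0.18) − (-25)·(+0.29)] / 11575 = -0.0003844
|∇h| = √(-0.004432² + -0.0003844²) = 0.004449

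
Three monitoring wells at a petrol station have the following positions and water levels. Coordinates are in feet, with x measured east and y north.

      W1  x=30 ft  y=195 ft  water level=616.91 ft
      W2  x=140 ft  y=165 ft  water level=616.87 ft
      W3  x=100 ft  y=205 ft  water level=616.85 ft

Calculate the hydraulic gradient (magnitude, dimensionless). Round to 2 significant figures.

0.0014

With h = a·x + b·y + c and W1 as origin, the differences give:
  110·a + (-30)·b = -0.04
  70·a + 10·b = -0.06
Eliminate b (×10 and ×(-30), subtract): 3200·a = -2.200 → a = ∂h/∂x = -0.0006875
Back-substitute: b = ∂h/∂y = -0.001187.
|∇h| = √(-0.0006875² + -0.001187²) = 0.001372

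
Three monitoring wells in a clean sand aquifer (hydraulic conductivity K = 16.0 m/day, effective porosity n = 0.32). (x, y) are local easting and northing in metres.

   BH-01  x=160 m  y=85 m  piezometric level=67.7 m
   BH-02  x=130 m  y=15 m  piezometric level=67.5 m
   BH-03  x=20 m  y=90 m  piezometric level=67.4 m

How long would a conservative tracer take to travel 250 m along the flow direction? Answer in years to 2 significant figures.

Taking BH-01 as reference: BH-02−BH-01 = (-30, -70, -0.2); BH-03−BH-01 = (-140, 5, -0.3).
Solve a·Δx + b·Δy = Δh: det = (-30)·5 − (-140)·(-70) = -9950.
∂h/∂x = [(-0.2)·5 − (-0.3)·(-70)] / -9950 = +0.002211
∂h/∂y = [(-30)·(-0.3) − (-140)·(-0.2)] / -9950 = +0.001910
|∇h| = √(0.002211² + 0.001910²) = 0.002922
Seepage velocity v = K·i/n = 16.0 × 0.002922 / 0.32 = 0.1461 m/day.
t = 250 / 0.1461 = 1711 days = 4.68 years.

4.7 years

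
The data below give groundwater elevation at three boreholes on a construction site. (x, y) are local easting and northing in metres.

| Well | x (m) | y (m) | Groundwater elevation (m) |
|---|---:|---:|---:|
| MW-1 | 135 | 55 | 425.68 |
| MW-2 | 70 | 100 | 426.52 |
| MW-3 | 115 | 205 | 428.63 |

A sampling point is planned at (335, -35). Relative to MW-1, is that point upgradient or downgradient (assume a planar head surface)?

downgradient

Differences from MW-1: to MW-2 (Δx, Δy, Δh) = (-65, 45, +0.84); to MW-3 = (-20, 150, +2.95).
Solve a·Δx + b·Δy = Δh: det = (-65)·150 − (-20)·45 = -8850.
∂h/∂x = [(+0.84)·150 − (+2.95)·45] / -8850 = +0.0007627
∂h/∂y = [(-65)·(+2.95) − (-20)·(+0.84)] / -8850 = +0.01977
Head at (335, -35) = 425.68 + (+0.0007627)·(200) + (+0.01977)·(-90) = 424.05 m.
That is lower than the 425.68 m at MW-1, so the point is downgradient.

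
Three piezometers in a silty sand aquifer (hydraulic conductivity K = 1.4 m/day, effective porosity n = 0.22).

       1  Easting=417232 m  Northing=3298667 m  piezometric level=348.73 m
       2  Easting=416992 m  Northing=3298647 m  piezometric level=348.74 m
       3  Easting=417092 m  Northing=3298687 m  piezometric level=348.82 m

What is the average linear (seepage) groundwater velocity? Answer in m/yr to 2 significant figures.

6.2 m/yr

Differences from 1: to 2 (Δx, Δy, Δh) = (-240, -20, +0.01); to 3 = (-140, 20, +0.09).
Solve a·Δx + b·Δy = Δh: det = (-240)·20 − (-140)·(-20) = -7600.
∂h/∂x = [(+0.01)·20 − (+0.09)·(-20)] / -7600 = -0.0002632
∂h/∂y = [(-240)·(+0.09) − (-140)·(+0.01)] / -7600 = +0.002658
|∇h| = √(-0.0002632² + 0.002658²) = 0.002671
Seepage velocity v = K·i/n = 1.4 × 0.002671 / 0.22 = 0.017 m/day = 6.209 m/yr.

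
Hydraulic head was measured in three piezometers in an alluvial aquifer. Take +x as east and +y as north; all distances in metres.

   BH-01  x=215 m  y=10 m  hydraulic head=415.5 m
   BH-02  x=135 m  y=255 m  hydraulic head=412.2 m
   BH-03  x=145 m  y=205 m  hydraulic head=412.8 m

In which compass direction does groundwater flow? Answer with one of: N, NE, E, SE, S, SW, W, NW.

Three-point gradient (reference BH-01): Δ to BH-02 = (-80, 245, -3.3), Δ to BH-03 = (-70, 195, -2.7).
∂h/∂x = +0.01161, ∂h/∂y = -0.009677 (det = 1550).
Flow = −∇h = (-0.01161 east, +0.009677 north), which points northwest.

NW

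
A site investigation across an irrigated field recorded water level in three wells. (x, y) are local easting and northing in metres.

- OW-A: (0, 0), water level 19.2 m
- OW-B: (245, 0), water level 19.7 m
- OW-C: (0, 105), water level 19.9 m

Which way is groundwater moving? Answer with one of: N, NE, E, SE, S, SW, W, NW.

∂h/∂x = (19.7 − 19.2) / (245 − 0) = +0.002041
∂h/∂y = (19.9 − 19.2) / (105 − 0) = +0.006667
Flow = −∇h = (-0.002041 east, -0.006667 north), which points south.

S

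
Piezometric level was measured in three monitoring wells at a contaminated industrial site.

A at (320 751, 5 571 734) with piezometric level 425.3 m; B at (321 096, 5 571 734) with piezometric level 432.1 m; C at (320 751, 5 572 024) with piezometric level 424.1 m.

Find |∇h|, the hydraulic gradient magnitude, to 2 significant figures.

∂h/∂x = (432.1 − 425.3) / (321096 − 320751) = +0.01971
∂h/∂y = (424.1 − 425.3) / (5572024 − 5571734) = -0.004138
|∇h| = √(0.01971² + -0.004138²) = 0.02014

0.020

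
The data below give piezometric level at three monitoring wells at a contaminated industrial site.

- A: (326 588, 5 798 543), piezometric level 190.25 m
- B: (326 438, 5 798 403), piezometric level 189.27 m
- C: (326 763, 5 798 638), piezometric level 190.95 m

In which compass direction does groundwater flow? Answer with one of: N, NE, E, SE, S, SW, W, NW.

With h = a·x + b·y + c and A as origin, the differences give:
  (-150)·a + (-140)·b = -0.98
  175·a + 95·b = +0.70
Eliminate b (×95 and ×(-140), subtract): 10250·a = 4.900 → a = ∂h/∂x = +0.0004780
Back-substitute: b = ∂h/∂y = +0.006488.
Flow = −∇h = (-0.0004780 east, -0.006488 north), which points south.

S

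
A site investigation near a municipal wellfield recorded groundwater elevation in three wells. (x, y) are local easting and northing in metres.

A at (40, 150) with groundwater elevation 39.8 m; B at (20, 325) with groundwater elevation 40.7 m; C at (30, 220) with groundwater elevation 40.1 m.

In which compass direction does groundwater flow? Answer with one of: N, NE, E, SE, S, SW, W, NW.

W

Differences from A: to B (Δx, Δy, Δh) = (-20, 175, +0.9); to C = (-10, 70, +0.3).
Determinant of the coordinate differences = (-20)·70 − (-10)·175 = 350.
∂h/∂x = [(+0.9)·70 − (+0.3)·175] / 350 = +0.03000
∂h/∂y = [(-20)·(+0.3) − (-10)·(+0.9)] / 350 = +0.008571
Flow = −∇h = (-0.03000 east, -0.008571 north), which points west.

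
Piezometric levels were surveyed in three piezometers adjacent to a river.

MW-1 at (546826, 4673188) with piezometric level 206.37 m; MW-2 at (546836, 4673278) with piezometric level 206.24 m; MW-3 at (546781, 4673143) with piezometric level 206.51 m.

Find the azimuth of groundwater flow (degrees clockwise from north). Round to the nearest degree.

With h = a·x + b·y + c and MW-1 as origin, the differences give:
  10·a + 90·b = -0.13
  (-45)·a + (-45)·b = +0.14
Eliminate b (×(-45) and ×90, subtract): 3600·a = -6.750 → a = ∂h/∂x = -0.001875
Back-substitute: b = ∂h/∂y = -0.001236.
Flow direction (−∇h) has components (+0.001875 E, +0.001236 N).
Azimuth = atan2(E, N) = atan2(+0.001875, +0.001236) = 56.6° ≈ 057°.

057°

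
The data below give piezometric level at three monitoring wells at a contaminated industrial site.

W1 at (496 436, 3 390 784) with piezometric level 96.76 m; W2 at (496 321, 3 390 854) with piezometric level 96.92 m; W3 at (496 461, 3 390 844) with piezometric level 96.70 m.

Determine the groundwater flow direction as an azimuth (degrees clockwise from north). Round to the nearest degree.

078°

With h = a·x + b·y + c and W1 as origin, the differences give:
  (-115)·a + 70·b = +0.16
  25·a + 60·b = -0.06
Eliminate b (×60 and ×70, subtract): -8650·a = 13.800 → a = ∂h/∂x = -0.001595
Back-substitute: b = ∂h/∂y = -0.0003353.
Flow direction (−∇h) has components (+0.001595 E, +0.0003353 N).
Azimuth = atan2(E, N) = atan2(+0.001595, +0.0003353) = 78.1° ≈ 078°.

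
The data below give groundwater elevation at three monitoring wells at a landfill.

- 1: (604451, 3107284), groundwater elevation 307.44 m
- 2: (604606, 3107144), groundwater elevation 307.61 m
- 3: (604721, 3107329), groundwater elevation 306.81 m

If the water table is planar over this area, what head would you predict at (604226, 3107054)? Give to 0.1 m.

Differences from 1: to 2 (Δx, Δy, Δh) = (155, -140, +0.17); to 3 = (270, 45, -0.63).
Determinant of the coordinate differences = 155·45 − 270·(-140) = 44775.
∂h/∂x = [(+0.17)·45 − (-0.63)·(-140)] / 44775 = -0.001799
∂h/∂y = [155·(-0.63) − 270·(+0.17)] / 44775 = -0.003206
h(604226, 3107054) = 307.44 + (-0.001799)·(-225) + (-0.003206)·(-230) = 307.44 +0.405 +0.737 = 308.582 m.

308.6 m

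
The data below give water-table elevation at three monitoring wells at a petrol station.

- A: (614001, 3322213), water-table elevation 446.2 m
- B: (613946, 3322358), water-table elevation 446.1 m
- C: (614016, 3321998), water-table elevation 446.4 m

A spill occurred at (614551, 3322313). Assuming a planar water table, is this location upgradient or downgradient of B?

downgradient

Taking A as reference: B−A = (-55, 145, -0.1); C−A = (15, -215, +0.2).
Solve a·Δx + b·Δy = Δh: det = (-55)·(-215) − 15·145 = 9650.
∂h/∂x = [(-0.1)·(-215) − (+0.2)·145] / 9650 = -0.0007772
∂h/∂y = [(-55)·(+0.2) − 15·(-0.1)] / 9650 = -0.0009845
Head at (614551, 3322313) = 446.2 + (-0.0007772)·(550) + (-0.0009845)·(100) = 445.67 m.
That is lower than the 446.1 m at B, so the point is downgradient.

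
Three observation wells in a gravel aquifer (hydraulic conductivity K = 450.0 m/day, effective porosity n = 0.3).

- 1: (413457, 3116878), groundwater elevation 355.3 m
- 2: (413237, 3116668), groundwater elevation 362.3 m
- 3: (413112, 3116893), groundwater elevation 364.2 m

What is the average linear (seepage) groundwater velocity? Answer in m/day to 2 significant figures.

40 m/day

Taking 1 as reference: 2−1 = (-220, -210, +7.0); 3−1 = (-345, 15, +8.9).
Solve a·Δx + b·Δy = Δh: det = (-220)·15 − (-345)·(-210) = -75750.
∂h/∂x = [(+7.0)·15 − (+8.9)·(-210)] / -75750 = -0.02606
∂h/∂y = [(-220)·(+8.9) − (-345)·(+7.0)] / -75750 = -0.006033
|∇h| = √(-0.02606² + -0.006033²) = 0.02675
Seepage velocity v = K·i/n = 450.0 × 0.02675 / 0.3 = 40.12 m/day.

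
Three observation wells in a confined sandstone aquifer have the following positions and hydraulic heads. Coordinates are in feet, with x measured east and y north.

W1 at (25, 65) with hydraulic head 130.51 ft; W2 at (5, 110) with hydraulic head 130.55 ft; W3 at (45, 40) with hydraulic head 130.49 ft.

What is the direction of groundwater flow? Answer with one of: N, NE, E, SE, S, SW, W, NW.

S

Taking W1 as reference: W2−W1 = (-20, 45, +0.04); W3−W1 = (20, -25, -0.02).
Solve a·Δx + b·Δy = Δh: det = (-20)·(-25) − 20·45 = -400.
∂h/∂x = [(+0.04)·(-25) − (-0.02)·45] / -400 = +0.0002500
∂h/∂y = [(-20)·(-0.02) − 20·(+0.04)] / -400 = +0.001000
Flow = −∇h = (-0.0002500 east, -0.001000 north), which points south.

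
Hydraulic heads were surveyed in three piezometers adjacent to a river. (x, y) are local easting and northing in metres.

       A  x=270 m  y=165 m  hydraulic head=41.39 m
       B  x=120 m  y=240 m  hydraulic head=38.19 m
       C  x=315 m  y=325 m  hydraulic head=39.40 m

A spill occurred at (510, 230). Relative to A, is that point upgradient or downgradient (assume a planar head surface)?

Three-point gradient (reference A): Δ to B = (-150, 75, -3.20), Δ to C = (45, 160, -1.99).
∂h/∂x = +0.01325, ∂h/∂y = -0.01616 (det = -27375).
Head at (510, 230) = 41.39 + (+0.01325)·(240) + (-0.01616)·(65) = 43.52 m.
That is higher than the 41.39 m at A, so the point is upgradient.

upgradient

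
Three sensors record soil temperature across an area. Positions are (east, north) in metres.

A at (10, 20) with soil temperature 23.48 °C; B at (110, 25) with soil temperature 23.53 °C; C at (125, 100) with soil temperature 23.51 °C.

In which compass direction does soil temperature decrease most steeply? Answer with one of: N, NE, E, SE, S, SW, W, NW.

NW

Three-point gradient (reference A): Δ to B = (100, 5, +0.05), Δ to C = (115, 80, +0.03).
∂T/∂x = +0.0005185, ∂T/∂y = -0.0003704 (det = 7425).
Steepest decrease is along −∇f = (-0.0005185 E, +0.0003704 N) → northwest.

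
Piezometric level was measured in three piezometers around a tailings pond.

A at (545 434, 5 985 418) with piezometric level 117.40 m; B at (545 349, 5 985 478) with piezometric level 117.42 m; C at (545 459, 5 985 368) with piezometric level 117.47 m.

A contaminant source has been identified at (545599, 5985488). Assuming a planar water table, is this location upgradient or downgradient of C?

downgradient

Taking A as reference: B−A = (-85, 60, +0.02); C−A = (25, -50, +0.07).
Solve a·Δx + b·Δy = Δh: det = (-85)·(-50) − 25·60 = 2750.
∂h/∂x = [(+0.02)·(-50) − (+0.07)·60] / 2750 = -0.001891
∂h/∂y = [(-85)·(+0.07) − 25·(+0.02)] / 2750 = -0.002345
Head at (545599, 5985488) = 117.40 + (-0.001891)·(165) + (-0.002345)·(70) = 116.92 m.
That is lower than the 117.47 m at C, so the point is downgradient.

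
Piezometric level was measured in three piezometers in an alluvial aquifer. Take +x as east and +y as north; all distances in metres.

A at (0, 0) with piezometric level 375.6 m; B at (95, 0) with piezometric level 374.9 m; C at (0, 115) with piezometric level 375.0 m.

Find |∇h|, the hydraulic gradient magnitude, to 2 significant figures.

0.0090

∂h/∂x = (374.9 − 375.6) / (95 − 0) = -0.007368
∂h/∂y = (375.0 − 375.6) / (115 − 0) = -0.005217
|∇h| = √(-0.007368² + -0.005217²) = 0.009028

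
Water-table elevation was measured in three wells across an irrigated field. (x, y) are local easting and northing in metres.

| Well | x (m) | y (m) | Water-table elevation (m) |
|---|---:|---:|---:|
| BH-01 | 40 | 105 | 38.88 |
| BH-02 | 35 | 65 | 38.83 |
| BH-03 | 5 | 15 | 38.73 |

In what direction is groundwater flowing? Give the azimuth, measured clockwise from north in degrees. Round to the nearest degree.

236°

Three-point gradient (reference BH-01): Δ to BH-02 = (-5, -40, -0.05), Δ to BH-03 = (-35, -90, -0.15).
∂h/∂x = +0.001579, ∂h/∂y = +0.001053 (det = -950).
Flow direction (−∇h) has components (-0.001579 E, -0.001053 N).
Azimuth = atan2(E, N) = atan2(-0.001579, -0.001053) = 236.3° ≈ 236°.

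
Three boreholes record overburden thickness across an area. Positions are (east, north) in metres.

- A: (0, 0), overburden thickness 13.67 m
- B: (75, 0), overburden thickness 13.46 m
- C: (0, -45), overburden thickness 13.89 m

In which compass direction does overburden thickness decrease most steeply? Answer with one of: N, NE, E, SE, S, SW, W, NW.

NE

∂d/∂x = (13.46 − 13.67) / (75 − 0) = -0.002800
∂d/∂y = (13.89 − 13.67) / (-45 − 0) = -0.004889
Steepest decrease is along −∇f = (+0.002800 E, +0.004889 N) → northeast.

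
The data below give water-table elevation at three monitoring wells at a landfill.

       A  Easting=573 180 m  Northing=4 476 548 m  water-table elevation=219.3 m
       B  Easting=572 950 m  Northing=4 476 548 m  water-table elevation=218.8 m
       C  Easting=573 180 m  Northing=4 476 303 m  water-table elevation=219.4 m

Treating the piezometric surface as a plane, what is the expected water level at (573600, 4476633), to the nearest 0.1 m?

∂h/∂x = (218.8 − 219.3) / (572950 − 573180) = +0.002174
∂h/∂y = (219.4 − 219.3) / (4476303 − 4476548) = -0.0004082
h(573600, 4476633) = 219.3 + (+0.002174)·(420) + (-0.0004082)·(85) = 219.3 +0.913 -0.035 = 220.178 m.

220.2 m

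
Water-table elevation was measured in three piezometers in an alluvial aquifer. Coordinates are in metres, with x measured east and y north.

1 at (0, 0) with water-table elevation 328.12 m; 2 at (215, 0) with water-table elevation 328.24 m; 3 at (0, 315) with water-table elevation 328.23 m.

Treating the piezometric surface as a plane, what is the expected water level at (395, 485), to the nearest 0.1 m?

328.5 m

∂h/∂x = (328.24 − 328.12) / (215 − 0) = +0.0005581
∂h/∂y = (328.23 − 328.12) / (315 − 0) = +0.0003492
h(395, 485) = 328.12 + (+0.0005581)·(395) + (+0.0003492)·(485) = 328.12 +0.220 +0.169 = 328.510 m.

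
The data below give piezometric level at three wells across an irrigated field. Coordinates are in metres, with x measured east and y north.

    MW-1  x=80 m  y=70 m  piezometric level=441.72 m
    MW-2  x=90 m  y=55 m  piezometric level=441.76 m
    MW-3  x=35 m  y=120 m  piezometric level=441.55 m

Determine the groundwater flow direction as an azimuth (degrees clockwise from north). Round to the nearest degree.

280°

Taking MW-1 as reference: MW-2−MW-1 = (10, -15, +0.04); MW-3−MW-1 = (-45, 50, -0.17).
Determinant of the coordinate differences = 10·50 − (-45)·(-15) = -175.
∂h/∂x = [(+0.04)·50 − (-0.17)·(-15)] / -175 = +0.003143
∂h/∂y = [10·(-0.17) − (-45)·(+0.04)] / -175 = -0.0005714
Flow direction (−∇h) has components (-0.003143 E, +0.0005714 N).
Azimuth = atan2(E, N) = atan2(-0.003143, +0.0005714) = 280.3° ≈ 280°.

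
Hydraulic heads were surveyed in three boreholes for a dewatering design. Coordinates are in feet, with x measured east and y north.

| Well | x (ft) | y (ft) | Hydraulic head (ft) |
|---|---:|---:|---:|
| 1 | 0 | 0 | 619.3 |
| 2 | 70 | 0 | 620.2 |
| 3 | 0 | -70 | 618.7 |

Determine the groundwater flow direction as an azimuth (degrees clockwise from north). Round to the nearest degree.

236°

∂h/∂x = (620.2 − 619.3) / (70 − 0) = +0.01286
∂h/∂y = (618.7 − 619.3) / (-70 − 0) = +0.008571
Flow direction (−∇h) has components (-0.01286 E, -0.008571 N).
Azimuth = atan2(E, N) = atan2(-0.01286, -0.008571) = 236.3° ≈ 236°.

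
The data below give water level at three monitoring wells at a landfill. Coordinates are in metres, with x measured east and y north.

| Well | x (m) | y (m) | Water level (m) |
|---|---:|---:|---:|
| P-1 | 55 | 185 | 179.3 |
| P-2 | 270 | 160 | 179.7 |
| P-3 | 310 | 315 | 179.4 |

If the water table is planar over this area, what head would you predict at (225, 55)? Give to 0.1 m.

179.9 m

Differences from P-1: to P-2 (Δx, Δy, Δh) = (215, -25, +0.4); to P-3 = (255, 130, +0.1).
Determinant of the coordinate differences = 215·130 − 255·(-25) = 34325.
∂h/∂x = [(+0.4)·130 − (+0.1)·(-25)] / 34325 = +0.001588
∂h/∂y = [215·(+0.1) − 255·(+0.4)] / 34325 = -0.002345
h(225, 55) = 179.3 + (+0.001588)·(170) + (-0.002345)·(-130) = 179.3 +0.270 +0.305 = 179.875 m.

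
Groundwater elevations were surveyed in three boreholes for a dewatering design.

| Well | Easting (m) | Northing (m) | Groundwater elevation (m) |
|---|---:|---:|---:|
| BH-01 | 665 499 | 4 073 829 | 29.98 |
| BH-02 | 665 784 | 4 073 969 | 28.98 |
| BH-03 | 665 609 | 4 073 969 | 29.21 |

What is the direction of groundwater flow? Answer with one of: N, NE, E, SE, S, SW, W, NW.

With h = a·x + b·y + c and BH-01 as origin, the differences give:
  285·a + 140·b = -1.00
  110·a + 140·b = -0.77
Eliminate b (×140 and ×140, subtract): 24500·a = -32.200 → a = ∂h/∂x = -0.001314
Back-substitute: b = ∂h/∂y = -0.004467.
Flow = −∇h = (+0.001314 east, +0.004467 north), which points north.

N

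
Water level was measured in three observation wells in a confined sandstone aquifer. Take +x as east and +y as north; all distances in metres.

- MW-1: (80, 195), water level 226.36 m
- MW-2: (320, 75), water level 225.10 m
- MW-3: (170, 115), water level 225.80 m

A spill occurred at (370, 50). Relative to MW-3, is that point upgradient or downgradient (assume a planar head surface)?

Taking MW-1 as reference: MW-2−MW-1 = (240, -120, -1.26); MW-3−MW-1 = (90, -80, -0.56).
Solve a·Δx + b·Δy = Δh: det = 240·(-80) − 90·(-120) = -8400.
∂h/∂x = [(-1.26)·(-80) − (-0.56)·(-120)] / -8400 = -0.004000
∂h/∂y = [240·(-0.56) − 90·(-1.26)] / -8400 = +0.002500
Head at (370, 50) = 226.36 + (-0.004000)·(290) + (+0.002500)·(-145) = 224.84 m.
That is lower than the 225.80 m at MW-3, so the point is downgradient.

downgradient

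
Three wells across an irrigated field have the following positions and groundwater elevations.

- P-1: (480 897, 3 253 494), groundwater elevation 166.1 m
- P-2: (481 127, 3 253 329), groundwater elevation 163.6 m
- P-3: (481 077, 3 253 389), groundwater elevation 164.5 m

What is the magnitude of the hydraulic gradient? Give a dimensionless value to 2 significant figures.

With h = a·x + b·y + c and P-1 as origin, the differences give:
  230·a + (-165)·b = -2.5
  180·a + (-105)·b = -1.6
Eliminate b (×(-105) and ×(-165), subtract): 5550·a = -1.50 → a = ∂h/∂x = -0.0002703
Back-substitute: b = ∂h/∂y = +0.01477.
|∇h| = √(-0.0002703² + 0.01477²) = 0.01477

0.015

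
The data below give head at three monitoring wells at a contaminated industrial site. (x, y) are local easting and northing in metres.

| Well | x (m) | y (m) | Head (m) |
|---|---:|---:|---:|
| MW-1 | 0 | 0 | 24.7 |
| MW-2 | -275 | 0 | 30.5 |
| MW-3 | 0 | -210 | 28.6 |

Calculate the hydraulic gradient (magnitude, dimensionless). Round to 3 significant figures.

∂h/∂x = (30.5 − 24.7) / (-275 − 0) = -0.02109
∂h/∂y = (28.6 − 24.7) / (-210 − 0) = -0.01857
|∇h| = √(-0.02109² + -0.01857²) = 0.0281

0.0281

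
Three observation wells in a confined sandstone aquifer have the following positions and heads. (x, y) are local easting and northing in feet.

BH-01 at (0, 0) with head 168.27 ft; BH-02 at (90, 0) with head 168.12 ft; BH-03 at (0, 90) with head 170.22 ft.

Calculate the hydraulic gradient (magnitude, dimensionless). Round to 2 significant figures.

∂h/∂x = (168.12 − 168.27) / (90 − 0) = -0.001667
∂h/∂y = (170.22 − 168.27) / (90 − 0) = +0.02167
|∇h| = √(-0.001667² + 0.02167²) = 0.02173

0.022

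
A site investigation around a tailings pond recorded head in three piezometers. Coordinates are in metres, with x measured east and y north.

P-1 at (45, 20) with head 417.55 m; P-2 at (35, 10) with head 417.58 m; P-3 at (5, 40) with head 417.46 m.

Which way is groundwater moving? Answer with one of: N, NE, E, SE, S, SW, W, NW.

Three-point gradient (reference P-1): Δ to P-2 = (-10, -10, +0.03), Δ to P-3 = (-40, 20, -0.09).
∂h/∂x = +0.0005000, ∂h/∂y = -0.003500 (det = -600).
Flow = −∇h = (-0.0005000 east, +0.003500 north), which points north.

N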